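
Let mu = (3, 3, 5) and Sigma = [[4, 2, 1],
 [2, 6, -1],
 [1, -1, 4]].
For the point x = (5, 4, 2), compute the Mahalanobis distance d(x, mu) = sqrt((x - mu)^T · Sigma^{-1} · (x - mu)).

Step 1 — centre the observation: (x - mu) = (2, 1, -3).

Step 2 — invert Sigma (cofactor / det for 3×3, or solve directly):
  Sigma^{-1} = [[0.3485, -0.1364, -0.1212],
 [-0.1364, 0.2273, 0.0909],
 [-0.1212, 0.0909, 0.303]].

Step 3 — form the quadratic (x - mu)^T · Sigma^{-1} · (x - mu):
  Sigma^{-1} · (x - mu) = (0.9242, -0.3182, -1.0606).
  (x - mu)^T · [Sigma^{-1} · (x - mu)] = (2)·(0.9242) + (1)·(-0.3182) + (-3)·(-1.0606) = 4.7121.

Step 4 — take square root: d = √(4.7121) ≈ 2.1707.

d(x, mu) = √(4.7121) ≈ 2.1707


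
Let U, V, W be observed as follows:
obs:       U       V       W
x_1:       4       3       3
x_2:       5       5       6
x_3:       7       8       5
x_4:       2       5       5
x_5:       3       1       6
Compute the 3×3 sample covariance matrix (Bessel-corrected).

Step 1 — column means:
  mean(U) = (4 + 5 + 7 + 2 + 3) / 5 = 21/5 = 4.2
  mean(V) = (3 + 5 + 8 + 5 + 1) / 5 = 22/5 = 4.4
  mean(W) = (3 + 6 + 5 + 5 + 6) / 5 = 25/5 = 5

Step 2 — sample covariance S[i,j] = (1/(n-1)) · Σ_k (x_{k,i} - mean_i) · (x_{k,j} - mean_j), with n-1 = 4.
  S[U,U] = ((-0.2)·(-0.2) + (0.8)·(0.8) + (2.8)·(2.8) + (-2.2)·(-2.2) + (-1.2)·(-1.2)) / 4 = 14.8/4 = 3.7
  S[U,V] = ((-0.2)·(-1.4) + (0.8)·(0.6) + (2.8)·(3.6) + (-2.2)·(0.6) + (-1.2)·(-3.4)) / 4 = 13.6/4 = 3.4
  S[U,W] = ((-0.2)·(-2) + (0.8)·(1) + (2.8)·(0) + (-2.2)·(0) + (-1.2)·(1)) / 4 = 0/4 = 0
  S[V,V] = ((-1.4)·(-1.4) + (0.6)·(0.6) + (3.6)·(3.6) + (0.6)·(0.6) + (-3.4)·(-3.4)) / 4 = 27.2/4 = 6.8
  S[V,W] = ((-1.4)·(-2) + (0.6)·(1) + (3.6)·(0) + (0.6)·(0) + (-3.4)·(1)) / 4 = 0/4 = 0
  S[W,W] = ((-2)·(-2) + (1)·(1) + (0)·(0) + (0)·(0) + (1)·(1)) / 4 = 6/4 = 1.5

S is symmetric (S[j,i] = S[i,j]). Assembling:

S = [[3.7, 3.4, 0],
 [3.4, 6.8, 0],
 [0, 0, 1.5]]


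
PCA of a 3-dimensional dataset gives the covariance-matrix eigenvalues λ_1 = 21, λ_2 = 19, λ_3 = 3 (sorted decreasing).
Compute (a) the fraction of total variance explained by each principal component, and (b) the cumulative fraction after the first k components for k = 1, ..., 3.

Step 1 — total variance = trace(Sigma) = Σ λ_i = 21 + 19 + 3 = 43.

Step 2 — fraction explained by component i = λ_i / Σ λ:
  PC1: 21/43 = 0.4884
  PC2: 19/43 = 0.4419
  PC3: 3/43 = 0.0698

Step 3 — cumulative fraction after k components = (λ_1 + ... + λ_k) / Σ λ:
  k = 1: 21/43 = 0.4884
  k = 2: (21 + 19)/43 = 40/43 = 0.9302
  k = 3: (21 + 19 + 3)/43 = 43/43 = 1

Summary (fraction, with percent):

explained: PC1 0.4884 (48.84%), PC2 0.4419 (44.19%), PC3 0.0698 (6.98%);  cumulative: 0.4884, 0.9302, 1


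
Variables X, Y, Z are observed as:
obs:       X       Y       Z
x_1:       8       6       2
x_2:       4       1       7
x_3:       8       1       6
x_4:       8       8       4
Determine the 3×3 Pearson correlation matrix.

Step 1 — column means:
  mean(X) = (8 + 4 + 8 + 8) / 4 = 28/4 = 7
  mean(Y) = (6 + 1 + 1 + 8) / 4 = 16/4 = 4
  mean(Z) = (2 + 7 + 6 + 4) / 4 = 19/4 = 4.75

Step 2 — sample variances and covariances s[i,j] = (1/(n-1)) · Σ_k (x_{k,i} - mean_i) · (x_{k,j} - mean_j), with n-1 = 3:
  s[X,X] = ((1)·(1) + (-3)·(-3) + (1)·(1) + (1)·(1)) / 3 = 12/3 = 4
  s[X,Y] = ((1)·(2) + (-3)·(-3) + (1)·(-3) + (1)·(4)) / 3 = 12/3 = 4
  s[X,Z] = ((1)·(-2.75) + (-3)·(2.25) + (1)·(1.25) + (1)·(-0.75)) / 3 = -9/3 = -3
  s[Y,Y] = ((2)·(2) + (-3)·(-3) + (-3)·(-3) + (4)·(4)) / 3 = 38/3 = 12.6667
  s[Y,Z] = ((2)·(-2.75) + (-3)·(2.25) + (-3)·(1.25) + (4)·(-0.75)) / 3 = -19/3 = -6.3333
  s[Z,Z] = ((-2.75)·(-2.75) + (2.25)·(2.25) + (1.25)·(1.25) + (-0.75)·(-0.75)) / 3 = 14.75/3 = 4.9167
  Sample standard deviations s_i = √(s[i,i]):
  s(X) = √(4) = 2
  s(Y) = √(12.6667) = 3.559
  s(Z) = √(4.9167) = 2.2174

Step 3 — r_{ij} = s_{ij} / (s_i · s_j):
  r[X,X] = 1 (diagonal).
  r[X,Y] = 4 / (2 · 3.559) = 4 / 7.1181 = 0.562
  r[X,Z] = -3 / (2 · 2.2174) = -3 / 4.4347 = -0.6765
  r[Y,Y] = 1 (diagonal).
  r[Y,Z] = -6.3333 / (3.559 · 2.2174) = -6.3333 / 7.8916 = -0.8025
  r[Z,Z] = 1 (diagonal).

R is symmetric with unit diagonal. Assembling:

R = [[1, 0.562, -0.6765],
 [0.562, 1, -0.8025],
 [-0.6765, -0.8025, 1]]


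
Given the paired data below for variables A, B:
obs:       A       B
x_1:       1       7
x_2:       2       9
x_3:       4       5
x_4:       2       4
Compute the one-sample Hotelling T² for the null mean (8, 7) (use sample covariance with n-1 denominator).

Step 1 — sample mean vector:
  mean(A) = (1 + 2 + 4 + 2) / 4 = 9/4 = 2.25
  mean(B) = (7 + 9 + 5 + 4) / 4 = 25/4 = 6.25
  x̄ = (2.25, 6.25),  deviation x̄ - mu_0 = (2.25, 6.25) - (8, 7) = (-5.75, -0.75).

Step 2 — sample covariance matrix, S[i,j] = (1/(n-1)) · Σ_k (x_{k,i} - mean_i) · (x_{k,j} - mean_j), divisor n-1 = 3:
  S[A,A] = ((-1.25)·(-1.25) + (-0.25)·(-0.25) + (1.75)·(1.75) + (-0.25)·(-0.25)) / 3 = 4.75/3 = 1.5833
  S[A,B] = ((-1.25)·(0.75) + (-0.25)·(2.75) + (1.75)·(-1.25) + (-0.25)·(-2.25)) / 3 = -3.25/3 = -1.0833
  S[B,B] = ((0.75)·(0.75) + (2.75)·(2.75) + (-1.25)·(-1.25) + (-2.25)·(-2.25)) / 3 = 14.75/3 = 4.9167
  S = [[1.5833, -1.0833],
 [-1.0833, 4.9167]].

Step 3 — invert S. det(S) = 1.5833·4.9167 - (-1.0833)² = 6.6111.
  S^{-1} = (1/det) · [[d, -b], [-b, a]] = [[0.7437, 0.1639],
 [0.1639, 0.2395]].

Step 4 — quadratic form (x̄ - mu_0)^T · S^{-1} · (x̄ - mu_0):
  S^{-1} · (x̄ - mu_0) = (-4.3992, -1.1218),
  (x̄ - mu_0)^T · [...] = (-5.75)·(-4.3992) + (-0.75)·(-1.1218) = 26.1366.

Step 5 — scale by n: T² = 4 · 26.1366 = 104.5462.

T² ≈ 104.5462


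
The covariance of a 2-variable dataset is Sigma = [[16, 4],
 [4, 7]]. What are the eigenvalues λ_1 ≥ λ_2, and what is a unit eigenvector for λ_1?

Step 1 — characteristic polynomial of 2×2 Sigma:
  det(Sigma - λI) = λ² - trace · λ + det = 0.
  trace = 16 + 7 = 23, det = 16·7 - (4)² = 96.
Step 2 — discriminant:
  Δ = trace² - 4·det = 529 - 384 = 145.
Step 3 — eigenvalues:
  λ = (trace ± √Δ)/2 = (23 ± 12.0416)/2,
  λ_1 = 17.5208,  λ_2 = 5.4792.

Step 4 — unit eigenvector for λ_1: solve (Sigma - λ_1 I)v = 0. First row:
  (16 - 17.5208)·v_x + (4)·v_y = 0, i.e. (-1.5208)·v_x + (4)·v_y = 0,
  so v ∝ (b, λ_1 - a) = (4, 1.5208) = u.
  ||u|| = √((4)² + (1.5208)²) = √(18.3128) ≈ 4.2793,
  v_1 = u/||u|| ≈ (0.9347, 0.3554) (||v_1|| = 1).

λ_1 = 17.5208,  λ_2 = 5.4792;  v_1 ≈ (0.9347, 0.3554)


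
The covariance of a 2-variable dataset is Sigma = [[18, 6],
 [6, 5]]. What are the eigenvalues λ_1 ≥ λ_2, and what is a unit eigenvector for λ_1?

Step 1 — characteristic polynomial of 2×2 Sigma:
  det(Sigma - λI) = λ² - trace · λ + det = 0.
  trace = 18 + 5 = 23, det = 18·5 - (6)² = 54.
Step 2 — discriminant:
  Δ = trace² - 4·det = 529 - 216 = 313.
Step 3 — eigenvalues:
  λ = (trace ± √Δ)/2 = (23 ± 17.6918)/2,
  λ_1 = 20.3459,  λ_2 = 2.6541.

Step 4 — unit eigenvector for λ_1: solve (Sigma - λ_1 I)v = 0. First row:
  (18 - 20.3459)·v_x + (6)·v_y = 0, i.e. (-2.3459)·v_x + (6)·v_y = 0,
  so v ∝ (b, λ_1 - a) = (6, 2.3459) = u.
  ||u|| = √((6)² + (2.3459)²) = √(41.5033) ≈ 6.4423,
  v_1 = u/||u|| ≈ (0.9313, 0.3641) (||v_1|| = 1).

λ_1 = 20.3459,  λ_2 = 2.6541;  v_1 ≈ (0.9313, 0.3641)


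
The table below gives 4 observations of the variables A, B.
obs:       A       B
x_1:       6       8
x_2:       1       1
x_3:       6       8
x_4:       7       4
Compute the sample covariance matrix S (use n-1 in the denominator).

Step 1 — column means:
  mean(A) = (6 + 1 + 6 + 7) / 4 = 20/4 = 5
  mean(B) = (8 + 1 + 8 + 4) / 4 = 21/4 = 5.25

Step 2 — sample covariance S[i,j] = (1/(n-1)) · Σ_k (x_{k,i} - mean_i) · (x_{k,j} - mean_j), with n-1 = 3.
  S[A,A] = ((1)·(1) + (-4)·(-4) + (1)·(1) + (2)·(2)) / 3 = 22/3 = 7.3333
  S[A,B] = ((1)·(2.75) + (-4)·(-4.25) + (1)·(2.75) + (2)·(-1.25)) / 3 = 20/3 = 6.6667
  S[B,B] = ((2.75)·(2.75) + (-4.25)·(-4.25) + (2.75)·(2.75) + (-1.25)·(-1.25)) / 3 = 34.75/3 = 11.5833

S is symmetric (S[j,i] = S[i,j]). Assembling:

S = [[7.3333, 6.6667],
 [6.6667, 11.5833]]


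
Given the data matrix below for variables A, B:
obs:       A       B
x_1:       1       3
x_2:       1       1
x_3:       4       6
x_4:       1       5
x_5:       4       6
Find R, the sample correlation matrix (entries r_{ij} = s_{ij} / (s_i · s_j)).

Step 1 — column means:
  mean(A) = (1 + 1 + 4 + 1 + 4) / 5 = 11/5 = 2.2
  mean(B) = (3 + 1 + 6 + 5 + 6) / 5 = 21/5 = 4.2

Step 2 — sample variances and covariances s[i,j] = (1/(n-1)) · Σ_k (x_{k,i} - mean_i) · (x_{k,j} - mean_j), with n-1 = 4:
  s[A,A] = ((-1.2)·(-1.2) + (-1.2)·(-1.2) + (1.8)·(1.8) + (-1.2)·(-1.2) + (1.8)·(1.8)) / 4 = 10.8/4 = 2.7
  s[A,B] = ((-1.2)·(-1.2) + (-1.2)·(-3.2) + (1.8)·(1.8) + (-1.2)·(0.8) + (1.8)·(1.8)) / 4 = 10.8/4 = 2.7
  s[B,B] = ((-1.2)·(-1.2) + (-3.2)·(-3.2) + (1.8)·(1.8) + (0.8)·(0.8) + (1.8)·(1.8)) / 4 = 18.8/4 = 4.7
  Sample standard deviations s_i = √(s[i,i]):
  s(A) = √(2.7) = 1.6432
  s(B) = √(4.7) = 2.1679

Step 3 — r_{ij} = s_{ij} / (s_i · s_j):
  r[A,A] = 1 (diagonal).
  r[A,B] = 2.7 / (1.6432 · 2.1679) = 2.7 / 3.5623 = 0.7579
  r[B,B] = 1 (diagonal).

R is symmetric with unit diagonal. Assembling:

R = [[1, 0.7579],
 [0.7579, 1]]


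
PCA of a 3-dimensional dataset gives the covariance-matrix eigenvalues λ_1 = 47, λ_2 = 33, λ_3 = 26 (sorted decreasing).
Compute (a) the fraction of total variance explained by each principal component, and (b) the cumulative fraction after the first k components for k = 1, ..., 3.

Step 1 — total variance = trace(Sigma) = Σ λ_i = 47 + 33 + 26 = 106.

Step 2 — fraction explained by component i = λ_i / Σ λ:
  PC1: 47/106 = 0.4434
  PC2: 33/106 = 0.3113
  PC3: 26/106 = 0.2453

Step 3 — cumulative fraction after k components = (λ_1 + ... + λ_k) / Σ λ:
  k = 1: 47/106 = 0.4434
  k = 2: (47 + 33)/106 = 80/106 = 0.7547
  k = 3: (47 + 33 + 26)/106 = 106/106 = 1

Summary (fraction, with percent):

explained: PC1 0.4434 (44.34%), PC2 0.3113 (31.13%), PC3 0.2453 (24.53%);  cumulative: 0.4434, 0.7547, 1


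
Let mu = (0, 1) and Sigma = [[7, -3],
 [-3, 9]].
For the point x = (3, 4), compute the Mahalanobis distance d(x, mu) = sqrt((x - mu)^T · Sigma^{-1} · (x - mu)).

Step 1 — centre the observation: (x - mu) = (3, 3).

Step 2 — invert Sigma. det(Sigma) = 7·9 - (-3)² = 54.
  Sigma^{-1} = (1/det) · [[d, -b], [-b, a]] = [[0.1667, 0.0556],
 [0.0556, 0.1296]].

Step 3 — form the quadratic (x - mu)^T · Sigma^{-1} · (x - mu):
  Sigma^{-1} · (x - mu) = (0.6667, 0.5556).
  (x - mu)^T · [Sigma^{-1} · (x - mu)] = (3)·(0.6667) + (3)·(0.5556) = 3.6667.

Step 4 — take square root: d = √(3.6667) ≈ 1.9149.

d(x, mu) = √(3.6667) ≈ 1.9149


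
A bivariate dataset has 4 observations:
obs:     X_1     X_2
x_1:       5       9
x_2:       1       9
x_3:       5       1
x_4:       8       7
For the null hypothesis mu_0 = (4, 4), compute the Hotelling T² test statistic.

Step 1 — sample mean vector:
  mean(X_1) = (5 + 1 + 5 + 8) / 4 = 19/4 = 4.75
  mean(X_2) = (9 + 9 + 1 + 7) / 4 = 26/4 = 6.5
  x̄ = (4.75, 6.5),  deviation x̄ - mu_0 = (4.75, 6.5) - (4, 4) = (0.75, 2.5).

Step 2 — sample covariance matrix, S[i,j] = (1/(n-1)) · Σ_k (x_{k,i} - mean_i) · (x_{k,j} - mean_j), divisor n-1 = 3:
  S[X_1,X_1] = ((0.25)·(0.25) + (-3.75)·(-3.75) + (0.25)·(0.25) + (3.25)·(3.25)) / 3 = 24.75/3 = 8.25
  S[X_1,X_2] = ((0.25)·(2.5) + (-3.75)·(2.5) + (0.25)·(-5.5) + (3.25)·(0.5)) / 3 = -8.5/3 = -2.8333
  S[X_2,X_2] = ((2.5)·(2.5) + (2.5)·(2.5) + (-5.5)·(-5.5) + (0.5)·(0.5)) / 3 = 43/3 = 14.3333
  S = [[8.25, -2.8333],
 [-2.8333, 14.3333]].

Step 3 — invert S. det(S) = 8.25·14.3333 - (-2.8333)² = 110.2222.
  S^{-1} = (1/det) · [[d, -b], [-b, a]] = [[0.13, 0.0257],
 [0.0257, 0.0748]].

Step 4 — quadratic form (x̄ - mu_0)^T · S^{-1} · (x̄ - mu_0):
  S^{-1} · (x̄ - mu_0) = (0.1618, 0.2064),
  (x̄ - mu_0)^T · [...] = (0.75)·(0.1618) + (2.5)·(0.2064) = 0.6373.

Step 5 — scale by n: T² = 4 · 0.6373 = 2.5494.

T² ≈ 2.5494


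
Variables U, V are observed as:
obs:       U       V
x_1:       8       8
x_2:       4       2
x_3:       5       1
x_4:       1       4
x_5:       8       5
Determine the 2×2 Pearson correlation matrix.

Step 1 — column means:
  mean(U) = (8 + 4 + 5 + 1 + 8) / 5 = 26/5 = 5.2
  mean(V) = (8 + 2 + 1 + 4 + 5) / 5 = 20/5 = 4

Step 2 — sample variances and covariances s[i,j] = (1/(n-1)) · Σ_k (x_{k,i} - mean_i) · (x_{k,j} - mean_j), with n-1 = 4:
  s[U,U] = ((2.8)·(2.8) + (-1.2)·(-1.2) + (-0.2)·(-0.2) + (-4.2)·(-4.2) + (2.8)·(2.8)) / 4 = 34.8/4 = 8.7
  s[U,V] = ((2.8)·(4) + (-1.2)·(-2) + (-0.2)·(-3) + (-4.2)·(0) + (2.8)·(1)) / 4 = 17/4 = 4.25
  s[V,V] = ((4)·(4) + (-2)·(-2) + (-3)·(-3) + (0)·(0) + (1)·(1)) / 4 = 30/4 = 7.5
  Sample standard deviations s_i = √(s[i,i]):
  s(U) = √(8.7) = 2.9496
  s(V) = √(7.5) = 2.7386

Step 3 — r_{ij} = s_{ij} / (s_i · s_j):
  r[U,U] = 1 (diagonal).
  r[U,V] = 4.25 / (2.9496 · 2.7386) = 4.25 / 8.0777 = 0.5261
  r[V,V] = 1 (diagonal).

R is symmetric with unit diagonal. Assembling:

R = [[1, 0.5261],
 [0.5261, 1]]


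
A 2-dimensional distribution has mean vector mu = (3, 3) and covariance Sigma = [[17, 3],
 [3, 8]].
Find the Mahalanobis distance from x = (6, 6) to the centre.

Step 1 — centre the observation: (x - mu) = (3, 3).

Step 2 — invert Sigma. det(Sigma) = 17·8 - (3)² = 127.
  Sigma^{-1} = (1/det) · [[d, -b], [-b, a]] = [[0.063, -0.0236],
 [-0.0236, 0.1339]].

Step 3 — form the quadratic (x - mu)^T · Sigma^{-1} · (x - mu):
  Sigma^{-1} · (x - mu) = (0.1181, 0.3307).
  (x - mu)^T · [Sigma^{-1} · (x - mu)] = (3)·(0.1181) + (3)·(0.3307) = 1.3465.

Step 4 — take square root: d = √(1.3465) ≈ 1.1604.

d(x, mu) = √(1.3465) ≈ 1.1604


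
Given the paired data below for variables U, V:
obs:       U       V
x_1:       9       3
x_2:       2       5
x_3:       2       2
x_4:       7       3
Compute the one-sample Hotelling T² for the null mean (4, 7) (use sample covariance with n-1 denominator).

Step 1 — sample mean vector:
  mean(U) = (9 + 2 + 2 + 7) / 4 = 20/4 = 5
  mean(V) = (3 + 5 + 2 + 3) / 4 = 13/4 = 3.25
  x̄ = (5, 3.25),  deviation x̄ - mu_0 = (5, 3.25) - (4, 7) = (1, -3.75).

Step 2 — sample covariance matrix, S[i,j] = (1/(n-1)) · Σ_k (x_{k,i} - mean_i) · (x_{k,j} - mean_j), divisor n-1 = 3:
  S[U,U] = ((4)·(4) + (-3)·(-3) + (-3)·(-3) + (2)·(2)) / 3 = 38/3 = 12.6667
  S[U,V] = ((4)·(-0.25) + (-3)·(1.75) + (-3)·(-1.25) + (2)·(-0.25)) / 3 = -3/3 = -1
  S[V,V] = ((-0.25)·(-0.25) + (1.75)·(1.75) + (-1.25)·(-1.25) + (-0.25)·(-0.25)) / 3 = 4.75/3 = 1.5833
  S = [[12.6667, -1],
 [-1, 1.5833]].

Step 3 — invert S. det(S) = 12.6667·1.5833 - (-1)² = 19.0556.
  S^{-1} = (1/det) · [[d, -b], [-b, a]] = [[0.0831, 0.0525],
 [0.0525, 0.6647]].

Step 4 — quadratic form (x̄ - mu_0)^T · S^{-1} · (x̄ - mu_0):
  S^{-1} · (x̄ - mu_0) = (-0.1137, -2.4402),
  (x̄ - mu_0)^T · [...] = (1)·(-0.1137) + (-3.75)·(-2.4402) = 9.0372.

Step 5 — scale by n: T² = 4 · 9.0372 = 36.1487.

T² ≈ 36.1487


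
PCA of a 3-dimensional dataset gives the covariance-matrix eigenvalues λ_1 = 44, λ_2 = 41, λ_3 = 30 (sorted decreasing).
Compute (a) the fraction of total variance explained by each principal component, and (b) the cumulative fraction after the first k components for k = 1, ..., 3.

Step 1 — total variance = trace(Sigma) = Σ λ_i = 44 + 41 + 30 = 115.

Step 2 — fraction explained by component i = λ_i / Σ λ:
  PC1: 44/115 = 0.3826
  PC2: 41/115 = 0.3565
  PC3: 30/115 = 0.2609

Step 3 — cumulative fraction after k components = (λ_1 + ... + λ_k) / Σ λ:
  k = 1: 44/115 = 0.3826
  k = 2: (44 + 41)/115 = 85/115 = 0.7391
  k = 3: (44 + 41 + 30)/115 = 115/115 = 1

Summary (fraction, with percent):

explained: PC1 0.3826 (38.26%), PC2 0.3565 (35.65%), PC3 0.2609 (26.09%);  cumulative: 0.3826, 0.7391, 1


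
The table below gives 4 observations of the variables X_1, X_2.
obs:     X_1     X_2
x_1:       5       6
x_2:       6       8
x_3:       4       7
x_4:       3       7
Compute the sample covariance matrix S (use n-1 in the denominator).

Step 1 — column means:
  mean(X_1) = (5 + 6 + 4 + 3) / 4 = 18/4 = 4.5
  mean(X_2) = (6 + 8 + 7 + 7) / 4 = 28/4 = 7

Step 2 — sample covariance S[i,j] = (1/(n-1)) · Σ_k (x_{k,i} - mean_i) · (x_{k,j} - mean_j), with n-1 = 3.
  S[X_1,X_1] = ((0.5)·(0.5) + (1.5)·(1.5) + (-0.5)·(-0.5) + (-1.5)·(-1.5)) / 3 = 5/3 = 1.6667
  S[X_1,X_2] = ((0.5)·(-1) + (1.5)·(1) + (-0.5)·(0) + (-1.5)·(0)) / 3 = 1/3 = 0.3333
  S[X_2,X_2] = ((-1)·(-1) + (1)·(1) + (0)·(0) + (0)·(0)) / 3 = 2/3 = 0.6667

S is symmetric (S[j,i] = S[i,j]). Assembling:

S = [[1.6667, 0.3333],
 [0.3333, 0.6667]]


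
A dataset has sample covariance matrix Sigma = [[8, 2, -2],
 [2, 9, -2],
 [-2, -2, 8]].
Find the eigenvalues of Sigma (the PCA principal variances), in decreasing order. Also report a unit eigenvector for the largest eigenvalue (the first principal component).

Step 1 — characteristic polynomial p(λ) = det(λI - Sigma) = λ³ - tr·λ² + c_1·λ - det, where tr = trace, c_1 = sum of the principal 2×2 minors, det = det(Sigma):
  tr = 8 + 9 + 8 = 25,
  c_1 = (8·9 - (2)²) + (8·8 - (-2)²) + (9·8 - (-2)²) = 68 + 60 + 68 = 196,
  det = 8·(9·8 - (-2)²) - (2)·((2)·8 - (-2)·(-2)) + (-2)·((2)·(-2) - 9·(-2)) = 8·(68) - (2)·(12) + (-2)·(14) = 492.
  So p(λ) = λ³ - 25λ² + 196λ - 492.
Step 2 — look for an integer root (rational root theorem: any rational root is an integer divisor of 492). Testing λ = 6:
  p(6) = 216 - 900 + 1176 - 492 = 0  ✓
  Dividing out (λ - 6): p(λ) = (λ - 6)(λ² - 19λ + 82).
Step 3 — remaining eigenvalues from the quadratic λ² - 19λ + 82 = 0:
  Δ = 19² - 4·82 = 361 - 328 = 33,  λ = (19 ± √33)/2 = (19 ± 5.7446)/2 ≈ 12.3723 or 6.6277.
  Sorted: λ_1 = 12.3723,  λ_2 = 6.6277,  λ_3 = 6  (check: sum = 25 = tr ✓).

Step 4 — unit eigenvector for λ_1 ≈ 12.3723: v spans the null space of (Sigma - λ_1 I), whose rows are
  r_1 = (-4.3723, 2, -2),  r_2 = (2, -3.3723, -2),  r_3 = (-2, -2, -4.3723).
  v is orthogonal to every row, so take v ∝ r_1 × r_2 = ((2)·(-2) - (-2)·(-3.3723), (-2)·(2) - (-4.3723)·(-2), (-4.3723)·(-3.3723) - (2)·(2)) ≈ (-10.7446, -12.7446, 10.7446).
  Rescale (multiply by -1 so the first nonzero entry is positive): u = (10.7446, 12.7446, -10.7446).
  ||u|| = √((10.7446)² + (12.7446)² + (-10.7446)²) = √(393.3151) ≈ 19.8322,  v_1 = u/||u|| ≈ (0.5418, 0.6426, -0.5418) (||v_1|| = 1).

λ_1 = 12.3723,  λ_2 = 6.6277,  λ_3 = 6;  v_1 ≈ (0.5418, 0.6426, -0.5418)


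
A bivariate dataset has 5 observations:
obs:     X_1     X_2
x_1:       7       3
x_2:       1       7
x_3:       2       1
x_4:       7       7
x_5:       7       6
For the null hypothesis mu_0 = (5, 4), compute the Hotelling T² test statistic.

Step 1 — sample mean vector:
  mean(X_1) = (7 + 1 + 2 + 7 + 7) / 5 = 24/5 = 4.8
  mean(X_2) = (3 + 7 + 1 + 7 + 6) / 5 = 24/5 = 4.8
  x̄ = (4.8, 4.8),  deviation x̄ - mu_0 = (4.8, 4.8) - (5, 4) = (-0.2, 0.8).

Step 2 — sample covariance matrix, S[i,j] = (1/(n-1)) · Σ_k (x_{k,i} - mean_i) · (x_{k,j} - mean_j), divisor n-1 = 4:
  S[X_1,X_1] = ((2.2)·(2.2) + (-3.8)·(-3.8) + (-2.8)·(-2.8) + (2.2)·(2.2) + (2.2)·(2.2)) / 4 = 36.8/4 = 9.2
  S[X_1,X_2] = ((2.2)·(-1.8) + (-3.8)·(2.2) + (-2.8)·(-3.8) + (2.2)·(2.2) + (2.2)·(1.2)) / 4 = 5.8/4 = 1.45
  S[X_2,X_2] = ((-1.8)·(-1.8) + (2.2)·(2.2) + (-3.8)·(-3.8) + (2.2)·(2.2) + (1.2)·(1.2)) / 4 = 28.8/4 = 7.2
  S = [[9.2, 1.45],
 [1.45, 7.2]].

Step 3 — invert S. det(S) = 9.2·7.2 - (1.45)² = 64.1375.
  S^{-1} = (1/det) · [[d, -b], [-b, a]] = [[0.1123, -0.0226],
 [-0.0226, 0.1434]].

Step 4 — quadratic form (x̄ - mu_0)^T · S^{-1} · (x̄ - mu_0):
  S^{-1} · (x̄ - mu_0) = (-0.0405, 0.1193),
  (x̄ - mu_0)^T · [...] = (-0.2)·(-0.0405) + (0.8)·(0.1193) = 0.1035.

Step 5 — scale by n: T² = 5 · 0.1035 = 0.5176.

T² ≈ 0.5176


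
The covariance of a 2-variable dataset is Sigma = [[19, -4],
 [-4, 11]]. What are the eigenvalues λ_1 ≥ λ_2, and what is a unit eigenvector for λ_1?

Step 1 — characteristic polynomial of 2×2 Sigma:
  det(Sigma - λI) = λ² - trace · λ + det = 0.
  trace = 19 + 11 = 30, det = 19·11 - (-4)² = 193.
Step 2 — discriminant:
  Δ = trace² - 4·det = 900 - 772 = 128.
Step 3 — eigenvalues:
  λ = (trace ± √Δ)/2 = (30 ± 11.3137)/2,
  λ_1 = 20.6569,  λ_2 = 9.3431.

Step 4 — unit eigenvector for λ_1: solve (Sigma - λ_1 I)v = 0. First row:
  (19 - 20.6569)·v_x + (-4)·v_y = 0, i.e. (-1.6569)·v_x + (-4)·v_y = 0,
  so v ∝ (b, λ_1 - a) = (-4, 1.6569); multiply by -1 so the first entry is positive: u = (4, -1.6569).
  ||u|| = √((4)² + (-1.6569)²) = √(18.7452) ≈ 4.3296,
  v_1 = u/||u|| ≈ (0.9239, -0.3827) (||v_1|| = 1).

λ_1 = 20.6569,  λ_2 = 9.3431;  v_1 ≈ (0.9239, -0.3827)


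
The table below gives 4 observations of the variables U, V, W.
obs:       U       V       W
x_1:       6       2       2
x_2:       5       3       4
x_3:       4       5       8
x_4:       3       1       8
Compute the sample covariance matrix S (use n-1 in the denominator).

Step 1 — column means:
  mean(U) = (6 + 5 + 4 + 3) / 4 = 18/4 = 4.5
  mean(V) = (2 + 3 + 5 + 1) / 4 = 11/4 = 2.75
  mean(W) = (2 + 4 + 8 + 8) / 4 = 22/4 = 5.5

Step 2 — sample covariance S[i,j] = (1/(n-1)) · Σ_k (x_{k,i} - mean_i) · (x_{k,j} - mean_j), with n-1 = 3.
  S[U,U] = ((1.5)·(1.5) + (0.5)·(0.5) + (-0.5)·(-0.5) + (-1.5)·(-1.5)) / 3 = 5/3 = 1.6667
  S[U,V] = ((1.5)·(-0.75) + (0.5)·(0.25) + (-0.5)·(2.25) + (-1.5)·(-1.75)) / 3 = 0.5/3 = 0.1667
  S[U,W] = ((1.5)·(-3.5) + (0.5)·(-1.5) + (-0.5)·(2.5) + (-1.5)·(2.5)) / 3 = -11/3 = -3.6667
  S[V,V] = ((-0.75)·(-0.75) + (0.25)·(0.25) + (2.25)·(2.25) + (-1.75)·(-1.75)) / 3 = 8.75/3 = 2.9167
  S[V,W] = ((-0.75)·(-3.5) + (0.25)·(-1.5) + (2.25)·(2.5) + (-1.75)·(2.5)) / 3 = 3.5/3 = 1.1667
  S[W,W] = ((-3.5)·(-3.5) + (-1.5)·(-1.5) + (2.5)·(2.5) + (2.5)·(2.5)) / 3 = 27/3 = 9

S is symmetric (S[j,i] = S[i,j]). Assembling:

S = [[1.6667, 0.1667, -3.6667],
 [0.1667, 2.9167, 1.1667],
 [-3.6667, 1.1667, 9]]


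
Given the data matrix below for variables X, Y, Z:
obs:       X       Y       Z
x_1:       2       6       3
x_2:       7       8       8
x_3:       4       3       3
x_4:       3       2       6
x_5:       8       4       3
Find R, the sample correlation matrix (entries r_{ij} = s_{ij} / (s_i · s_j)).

Step 1 — column means:
  mean(X) = (2 + 7 + 4 + 3 + 8) / 5 = 24/5 = 4.8
  mean(Y) = (6 + 8 + 3 + 2 + 4) / 5 = 23/5 = 4.6
  mean(Z) = (3 + 8 + 3 + 6 + 3) / 5 = 23/5 = 4.6

Step 2 — sample variances and covariances s[i,j] = (1/(n-1)) · Σ_k (x_{k,i} - mean_i) · (x_{k,j} - mean_j), with n-1 = 4:
  s[X,X] = ((-2.8)·(-2.8) + (2.2)·(2.2) + (-0.8)·(-0.8) + (-1.8)·(-1.8) + (3.2)·(3.2)) / 4 = 26.8/4 = 6.7
  s[X,Y] = ((-2.8)·(1.4) + (2.2)·(3.4) + (-0.8)·(-1.6) + (-1.8)·(-2.6) + (3.2)·(-0.6)) / 4 = 7.6/4 = 1.9
  s[X,Z] = ((-2.8)·(-1.6) + (2.2)·(3.4) + (-0.8)·(-1.6) + (-1.8)·(1.4) + (3.2)·(-1.6)) / 4 = 5.6/4 = 1.4
  s[Y,Y] = ((1.4)·(1.4) + (3.4)·(3.4) + (-1.6)·(-1.6) + (-2.6)·(-2.6) + (-0.6)·(-0.6)) / 4 = 23.2/4 = 5.8
  s[Y,Z] = ((1.4)·(-1.6) + (3.4)·(3.4) + (-1.6)·(-1.6) + (-2.6)·(1.4) + (-0.6)·(-1.6)) / 4 = 9.2/4 = 2.3
  s[Z,Z] = ((-1.6)·(-1.6) + (3.4)·(3.4) + (-1.6)·(-1.6) + (1.4)·(1.4) + (-1.6)·(-1.6)) / 4 = 21.2/4 = 5.3
  Sample standard deviations s_i = √(s[i,i]):
  s(X) = √(6.7) = 2.5884
  s(Y) = √(5.8) = 2.4083
  s(Z) = √(5.3) = 2.3022

Step 3 — r_{ij} = s_{ij} / (s_i · s_j):
  r[X,X] = 1 (diagonal).
  r[X,Y] = 1.9 / (2.5884 · 2.4083) = 1.9 / 6.2338 = 0.3048
  r[X,Z] = 1.4 / (2.5884 · 2.3022) = 1.4 / 5.959 = 0.2349
  r[Y,Y] = 1 (diagonal).
  r[Y,Z] = 2.3 / (2.4083 · 2.3022) = 2.3 / 5.5444 = 0.4148
  r[Z,Z] = 1 (diagonal).

R is symmetric with unit diagonal. Assembling:

R = [[1, 0.3048, 0.2349],
 [0.3048, 1, 0.4148],
 [0.2349, 0.4148, 1]]


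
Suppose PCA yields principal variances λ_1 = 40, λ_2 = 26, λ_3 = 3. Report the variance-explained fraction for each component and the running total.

Step 1 — total variance = trace(Sigma) = Σ λ_i = 40 + 26 + 3 = 69.

Step 2 — fraction explained by component i = λ_i / Σ λ:
  PC1: 40/69 = 0.5797
  PC2: 26/69 = 0.3768
  PC3: 3/69 = 0.0435

Step 3 — cumulative fraction after k components = (λ_1 + ... + λ_k) / Σ λ:
  k = 1: 40/69 = 0.5797
  k = 2: (40 + 26)/69 = 66/69 = 0.9565
  k = 3: (40 + 26 + 3)/69 = 69/69 = 1

Summary (fraction, with percent):

explained: PC1 0.5797 (57.97%), PC2 0.3768 (37.68%), PC3 0.0435 (4.35%);  cumulative: 0.5797, 0.9565, 1


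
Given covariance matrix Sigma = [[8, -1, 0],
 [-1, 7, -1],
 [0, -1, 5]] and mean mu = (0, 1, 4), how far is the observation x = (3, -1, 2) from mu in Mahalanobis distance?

Step 1 — centre the observation: (x - mu) = (3, -2, -2).

Step 2 — invert Sigma (cofactor / det for 3×3, or solve directly):
  Sigma^{-1} = [[0.1273, 0.0187, 0.0037],
 [0.0187, 0.1498, 0.03],
 [0.0037, 0.03, 0.206]].

Step 3 — form the quadratic (x - mu)^T · Sigma^{-1} · (x - mu):
  Sigma^{-1} · (x - mu) = (0.3371, -0.3034, -0.4607).
  (x - mu)^T · [Sigma^{-1} · (x - mu)] = (3)·(0.3371) + (-2)·(-0.3034) + (-2)·(-0.4607) = 2.5393.

Step 4 — take square root: d = √(2.5393) ≈ 1.5935.

d(x, mu) = √(2.5393) ≈ 1.5935


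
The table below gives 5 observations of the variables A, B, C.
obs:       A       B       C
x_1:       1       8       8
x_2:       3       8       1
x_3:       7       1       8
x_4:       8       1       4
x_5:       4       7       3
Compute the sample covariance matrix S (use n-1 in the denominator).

Step 1 — column means:
  mean(A) = (1 + 3 + 7 + 8 + 4) / 5 = 23/5 = 4.6
  mean(B) = (8 + 8 + 1 + 1 + 7) / 5 = 25/5 = 5
  mean(C) = (8 + 1 + 8 + 4 + 3) / 5 = 24/5 = 4.8

Step 2 — sample covariance S[i,j] = (1/(n-1)) · Σ_k (x_{k,i} - mean_i) · (x_{k,j} - mean_j), with n-1 = 4.
  S[A,A] = ((-3.6)·(-3.6) + (-1.6)·(-1.6) + (2.4)·(2.4) + (3.4)·(3.4) + (-0.6)·(-0.6)) / 4 = 33.2/4 = 8.3
  S[A,B] = ((-3.6)·(3) + (-1.6)·(3) + (2.4)·(-4) + (3.4)·(-4) + (-0.6)·(2)) / 4 = -40/4 = -10
  S[A,C] = ((-3.6)·(3.2) + (-1.6)·(-3.8) + (2.4)·(3.2) + (3.4)·(-0.8) + (-0.6)·(-1.8)) / 4 = 0.6/4 = 0.15
  S[B,B] = ((3)·(3) + (3)·(3) + (-4)·(-4) + (-4)·(-4) + (2)·(2)) / 4 = 54/4 = 13.5
  S[B,C] = ((3)·(3.2) + (3)·(-3.8) + (-4)·(3.2) + (-4)·(-0.8) + (2)·(-1.8)) / 4 = -15/4 = -3.75
  S[C,C] = ((3.2)·(3.2) + (-3.8)·(-3.8) + (3.2)·(3.2) + (-0.8)·(-0.8) + (-1.8)·(-1.8)) / 4 = 38.8/4 = 9.7

S is symmetric (S[j,i] = S[i,j]). Assembling:

S = [[8.3, -10, 0.15],
 [-10, 13.5, -3.75],
 [0.15, -3.75, 9.7]]


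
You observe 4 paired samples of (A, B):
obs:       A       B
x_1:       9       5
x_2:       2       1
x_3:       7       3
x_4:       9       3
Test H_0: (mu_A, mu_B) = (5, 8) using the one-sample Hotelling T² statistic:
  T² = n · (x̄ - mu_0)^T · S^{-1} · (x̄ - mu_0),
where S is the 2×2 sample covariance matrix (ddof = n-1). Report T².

Step 1 — sample mean vector:
  mean(A) = (9 + 2 + 7 + 9) / 4 = 27/4 = 6.75
  mean(B) = (5 + 1 + 3 + 3) / 4 = 12/4 = 3
  x̄ = (6.75, 3),  deviation x̄ - mu_0 = (6.75, 3) - (5, 8) = (1.75, -5).

Step 2 — sample covariance matrix, S[i,j] = (1/(n-1)) · Σ_k (x_{k,i} - mean_i) · (x_{k,j} - mean_j), divisor n-1 = 3:
  S[A,A] = ((2.25)·(2.25) + (-4.75)·(-4.75) + (0.25)·(0.25) + (2.25)·(2.25)) / 3 = 32.75/3 = 10.9167
  S[A,B] = ((2.25)·(2) + (-4.75)·(-2) + (0.25)·(0) + (2.25)·(0)) / 3 = 14/3 = 4.6667
  S[B,B] = ((2)·(2) + (-2)·(-2) + (0)·(0) + (0)·(0)) / 3 = 8/3 = 2.6667
  S = [[10.9167, 4.6667],
 [4.6667, 2.6667]].

Step 3 — invert S. det(S) = 10.9167·2.6667 - (4.6667)² = 7.3333.
  S^{-1} = (1/det) · [[d, -b], [-b, a]] = [[0.3636, -0.6364],
 [-0.6364, 1.4886]].

Step 4 — quadratic form (x̄ - mu_0)^T · S^{-1} · (x̄ - mu_0):
  S^{-1} · (x̄ - mu_0) = (3.8182, -8.5568),
  (x̄ - mu_0)^T · [...] = (1.75)·(3.8182) + (-5)·(-8.5568) = 49.4659.

Step 5 — scale by n: T² = 4 · 49.4659 = 197.8636.

T² ≈ 197.8636


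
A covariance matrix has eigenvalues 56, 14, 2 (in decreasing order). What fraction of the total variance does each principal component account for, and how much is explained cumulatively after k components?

Step 1 — total variance = trace(Sigma) = Σ λ_i = 56 + 14 + 2 = 72.

Step 2 — fraction explained by component i = λ_i / Σ λ:
  PC1: 56/72 = 0.7778
  PC2: 14/72 = 0.1944
  PC3: 2/72 = 0.0278

Step 3 — cumulative fraction after k components = (λ_1 + ... + λ_k) / Σ λ:
  k = 1: 56/72 = 0.7778
  k = 2: (56 + 14)/72 = 70/72 = 0.9722
  k = 3: (56 + 14 + 2)/72 = 72/72 = 1

Summary (fraction, with percent):

explained: PC1 0.7778 (77.78%), PC2 0.1944 (19.44%), PC3 0.0278 (2.78%);  cumulative: 0.7778, 0.9722, 1


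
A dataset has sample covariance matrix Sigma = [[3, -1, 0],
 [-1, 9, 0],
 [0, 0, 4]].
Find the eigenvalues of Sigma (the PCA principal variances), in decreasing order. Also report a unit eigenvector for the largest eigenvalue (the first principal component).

Step 1 — characteristic polynomial p(λ) = det(λI - Sigma) = λ³ - tr·λ² + c_1·λ - det, where tr = trace, c_1 = sum of the principal 2×2 minors, det = det(Sigma):
  tr = 3 + 9 + 4 = 16,
  c_1 = (3·9 - (-1)²) + (3·4 - (0)²) + (9·4 - (0)²) = 26 + 12 + 36 = 74,
  det = 3·(9·4 - (0)²) - (-1)·((-1)·4 - (0)·(0)) + (0)·((-1)·(0) - 9·(0)) = 3·(36) - (-1)·(-4) + (0)·(0) = 104.
  So p(λ) = λ³ - 16λ² + 74λ - 104.
Step 2 — look for an integer root (rational root theorem: any rational root is an integer divisor of 104). Testing λ = 4:
  p(4) = 64 - 256 + 296 - 104 = 0  ✓
  Dividing out (λ - 4): p(λ) = (λ - 4)(λ² - 12λ + 26).
Step 3 — remaining eigenvalues from the quadratic λ² - 12λ + 26 = 0:
  Δ = 12² - 4·26 = 144 - 104 = 40,  λ = (12 ± √40)/2 = (12 ± 6.3246)/2 ≈ 9.1623 or 2.8377.
  Sorted: λ_1 = 9.1623,  λ_2 = 4,  λ_3 = 2.8377  (check: sum = 16 = tr ✓).

Step 4 — unit eigenvector for λ_1 ≈ 9.1623: v spans the null space of (Sigma - λ_1 I), whose rows are
  r_1 = (-6.1623, -1, 0),  r_2 = (-1, -0.1623, 0),  r_3 = (0, 0, -5.1623).
  v is orthogonal to every row, so take v ∝ r_1 × r_3 = ((-1)·(-5.1623) - (0)·(0), (0)·(0) - (-6.1623)·(-5.1623), (-6.1623)·(0) - (-1)·(0)) ≈ (5.1623, -31.8114, 0).
  Let u = (5.1623, -31.8114, 0).
  ||u|| = √((5.1623)² + (-31.8114)² + (0)²) = √(1038.6135) ≈ 32.2275,  v_1 = u/||u|| ≈ (0.1602, -0.9871, 0) (||v_1|| = 1).

λ_1 = 9.1623,  λ_2 = 4,  λ_3 = 2.8377;  v_1 ≈ (0.1602, -0.9871, 0)


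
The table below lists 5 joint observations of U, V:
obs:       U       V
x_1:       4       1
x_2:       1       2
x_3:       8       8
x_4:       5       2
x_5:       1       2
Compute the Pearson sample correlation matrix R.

Step 1 — column means:
  mean(U) = (4 + 1 + 8 + 5 + 1) / 5 = 19/5 = 3.8
  mean(V) = (1 + 2 + 8 + 2 + 2) / 5 = 15/5 = 3

Step 2 — sample variances and covariances s[i,j] = (1/(n-1)) · Σ_k (x_{k,i} - mean_i) · (x_{k,j} - mean_j), with n-1 = 4:
  s[U,U] = ((0.2)·(0.2) + (-2.8)·(-2.8) + (4.2)·(4.2) + (1.2)·(1.2) + (-2.8)·(-2.8)) / 4 = 34.8/4 = 8.7
  s[U,V] = ((0.2)·(-2) + (-2.8)·(-1) + (4.2)·(5) + (1.2)·(-1) + (-2.8)·(-1)) / 4 = 25/4 = 6.25
  s[V,V] = ((-2)·(-2) + (-1)·(-1) + (5)·(5) + (-1)·(-1) + (-1)·(-1)) / 4 = 32/4 = 8
  Sample standard deviations s_i = √(s[i,i]):
  s(U) = √(8.7) = 2.9496
  s(V) = √(8) = 2.8284

Step 3 — r_{ij} = s_{ij} / (s_i · s_j):
  r[U,U] = 1 (diagonal).
  r[U,V] = 6.25 / (2.9496 · 2.8284) = 6.25 / 8.3427 = 0.7492
  r[V,V] = 1 (diagonal).

R is symmetric with unit diagonal. Assembling:

R = [[1, 0.7492],
 [0.7492, 1]]


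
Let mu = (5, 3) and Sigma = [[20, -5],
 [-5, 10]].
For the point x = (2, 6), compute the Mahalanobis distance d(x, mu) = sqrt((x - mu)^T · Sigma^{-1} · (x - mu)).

Step 1 — centre the observation: (x - mu) = (-3, 3).

Step 2 — invert Sigma. det(Sigma) = 20·10 - (-5)² = 175.
  Sigma^{-1} = (1/det) · [[d, -b], [-b, a]] = [[0.0571, 0.0286],
 [0.0286, 0.1143]].

Step 3 — form the quadratic (x - mu)^T · Sigma^{-1} · (x - mu):
  Sigma^{-1} · (x - mu) = (-0.0857, 0.2571).
  (x - mu)^T · [Sigma^{-1} · (x - mu)] = (-3)·(-0.0857) + (3)·(0.2571) = 1.0286.

Step 4 — take square root: d = √(1.0286) ≈ 1.0142.

d(x, mu) = √(1.0286) ≈ 1.0142


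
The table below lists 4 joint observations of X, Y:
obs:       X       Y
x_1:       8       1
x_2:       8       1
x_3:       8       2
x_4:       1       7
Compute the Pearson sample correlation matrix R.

Step 1 — column means:
  mean(X) = (8 + 8 + 8 + 1) / 4 = 25/4 = 6.25
  mean(Y) = (1 + 1 + 2 + 7) / 4 = 11/4 = 2.75

Step 2 — sample variances and covariances s[i,j] = (1/(n-1)) · Σ_k (x_{k,i} - mean_i) · (x_{k,j} - mean_j), with n-1 = 3:
  s[X,X] = ((1.75)·(1.75) + (1.75)·(1.75) + (1.75)·(1.75) + (-5.25)·(-5.25)) / 3 = 36.75/3 = 12.25
  s[X,Y] = ((1.75)·(-1.75) + (1.75)·(-1.75) + (1.75)·(-0.75) + (-5.25)·(4.25)) / 3 = -29.75/3 = -9.9167
  s[Y,Y] = ((-1.75)·(-1.75) + (-1.75)·(-1.75) + (-0.75)·(-0.75) + (4.25)·(4.25)) / 3 = 24.75/3 = 8.25
  Sample standard deviations s_i = √(s[i,i]):
  s(X) = √(12.25) = 3.5
  s(Y) = √(8.25) = 2.8723

Step 3 — r_{ij} = s_{ij} / (s_i · s_j):
  r[X,X] = 1 (diagonal).
  r[X,Y] = -9.9167 / (3.5 · 2.8723) = -9.9167 / 10.053 = -0.9864
  r[Y,Y] = 1 (diagonal).

R is symmetric with unit diagonal. Assembling:

R = [[1, -0.9864],
 [-0.9864, 1]]


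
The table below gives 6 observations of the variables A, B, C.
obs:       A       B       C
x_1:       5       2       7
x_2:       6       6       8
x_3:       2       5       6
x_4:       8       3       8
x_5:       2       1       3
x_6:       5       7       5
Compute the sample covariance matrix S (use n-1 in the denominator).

Step 1 — column means:
  mean(A) = (5 + 6 + 2 + 8 + 2 + 5) / 6 = 28/6 = 4.6667
  mean(B) = (2 + 6 + 5 + 3 + 1 + 7) / 6 = 24/6 = 4
  mean(C) = (7 + 8 + 6 + 8 + 3 + 5) / 6 = 37/6 = 6.1667

Step 2 — sample covariance S[i,j] = (1/(n-1)) · Σ_k (x_{k,i} - mean_i) · (x_{k,j} - mean_j), with n-1 = 5.
  S[A,A] = ((0.3333)·(0.3333) + (1.3333)·(1.3333) + (-2.6667)·(-2.6667) + (3.3333)·(3.3333) + (-2.6667)·(-2.6667) + (0.3333)·(0.3333)) / 5 = 27.3333/5 = 5.4667
  S[A,B] = ((0.3333)·(-2) + (1.3333)·(2) + (-2.6667)·(1) + (3.3333)·(-1) + (-2.6667)·(-3) + (0.3333)·(3)) / 5 = 5/5 = 1
  S[A,C] = ((0.3333)·(0.8333) + (1.3333)·(1.8333) + (-2.6667)·(-0.1667) + (3.3333)·(1.8333) + (-2.6667)·(-3.1667) + (0.3333)·(-1.1667)) / 5 = 17.3333/5 = 3.4667
  S[B,B] = ((-2)·(-2) + (2)·(2) + (1)·(1) + (-1)·(-1) + (-3)·(-3) + (3)·(3)) / 5 = 28/5 = 5.6
  S[B,C] = ((-2)·(0.8333) + (2)·(1.8333) + (1)·(-0.1667) + (-1)·(1.8333) + (-3)·(-3.1667) + (3)·(-1.1667)) / 5 = 6/5 = 1.2
  S[C,C] = ((0.8333)·(0.8333) + (1.8333)·(1.8333) + (-0.1667)·(-0.1667) + (1.8333)·(1.8333) + (-3.1667)·(-3.1667) + (-1.1667)·(-1.1667)) / 5 = 18.8333/5 = 3.7667

S is symmetric (S[j,i] = S[i,j]). Assembling:

S = [[5.4667, 1, 3.4667],
 [1, 5.6, 1.2],
 [3.4667, 1.2, 3.7667]]


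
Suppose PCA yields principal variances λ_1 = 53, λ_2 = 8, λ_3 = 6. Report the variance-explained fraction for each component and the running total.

Step 1 — total variance = trace(Sigma) = Σ λ_i = 53 + 8 + 6 = 67.

Step 2 — fraction explained by component i = λ_i / Σ λ:
  PC1: 53/67 = 0.791
  PC2: 8/67 = 0.1194
  PC3: 6/67 = 0.0896

Step 3 — cumulative fraction after k components = (λ_1 + ... + λ_k) / Σ λ:
  k = 1: 53/67 = 0.791
  k = 2: (53 + 8)/67 = 61/67 = 0.9104
  k = 3: (53 + 8 + 6)/67 = 67/67 = 1

Summary (fraction, with percent):

explained: PC1 0.791 (79.1%), PC2 0.1194 (11.94%), PC3 0.0896 (8.96%);  cumulative: 0.791, 0.9104, 1


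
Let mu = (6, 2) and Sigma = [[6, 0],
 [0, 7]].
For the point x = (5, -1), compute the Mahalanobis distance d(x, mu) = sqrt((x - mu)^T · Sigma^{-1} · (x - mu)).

Step 1 — centre the observation: (x - mu) = (-1, -3).

Step 2 — invert Sigma. det(Sigma) = 6·7 - (0)² = 42.
  Sigma^{-1} = (1/det) · [[d, -b], [-b, a]] = [[0.1667, 0],
 [0, 0.1429]].

Step 3 — form the quadratic (x - mu)^T · Sigma^{-1} · (x - mu):
  Sigma^{-1} · (x - mu) = (-0.1667, -0.4286).
  (x - mu)^T · [Sigma^{-1} · (x - mu)] = (-1)·(-0.1667) + (-3)·(-0.4286) = 1.4524.

Step 4 — take square root: d = √(1.4524) ≈ 1.2051.

d(x, mu) = √(1.4524) ≈ 1.2051


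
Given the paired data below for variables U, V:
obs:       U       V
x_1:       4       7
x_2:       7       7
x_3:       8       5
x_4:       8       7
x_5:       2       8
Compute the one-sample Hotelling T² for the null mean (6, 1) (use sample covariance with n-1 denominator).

Step 1 — sample mean vector:
  mean(U) = (4 + 7 + 8 + 8 + 2) / 5 = 29/5 = 5.8
  mean(V) = (7 + 7 + 5 + 7 + 8) / 5 = 34/5 = 6.8
  x̄ = (5.8, 6.8),  deviation x̄ - mu_0 = (5.8, 6.8) - (6, 1) = (-0.2, 5.8).

Step 2 — sample covariance matrix, S[i,j] = (1/(n-1)) · Σ_k (x_{k,i} - mean_i) · (x_{k,j} - mean_j), divisor n-1 = 4:
  S[U,U] = ((-1.8)·(-1.8) + (1.2)·(1.2) + (2.2)·(2.2) + (2.2)·(2.2) + (-3.8)·(-3.8)) / 4 = 28.8/4 = 7.2
  S[U,V] = ((-1.8)·(0.2) + (1.2)·(0.2) + (2.2)·(-1.8) + (2.2)·(0.2) + (-3.8)·(1.2)) / 4 = -8.2/4 = -2.05
  S[V,V] = ((0.2)·(0.2) + (0.2)·(0.2) + (-1.8)·(-1.8) + (0.2)·(0.2) + (1.2)·(1.2)) / 4 = 4.8/4 = 1.2
  S = [[7.2, -2.05],
 [-2.05, 1.2]].

Step 3 — invert S. det(S) = 7.2·1.2 - (-2.05)² = 4.4375.
  S^{-1} = (1/det) · [[d, -b], [-b, a]] = [[0.2704, 0.462],
 [0.462, 1.6225]].

Step 4 — quadratic form (x̄ - mu_0)^T · S^{-1} · (x̄ - mu_0):
  S^{-1} · (x̄ - mu_0) = (2.6254, 9.3183),
  (x̄ - mu_0)^T · [...] = (-0.2)·(2.6254) + (5.8)·(9.3183) = 53.5211.

Step 5 — scale by n: T² = 5 · 53.5211 = 267.6056.

T² ≈ 267.6056


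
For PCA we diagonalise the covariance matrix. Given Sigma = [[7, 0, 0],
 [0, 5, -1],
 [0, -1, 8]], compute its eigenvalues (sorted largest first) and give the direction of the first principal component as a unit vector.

Step 1 — characteristic polynomial p(λ) = det(λI - Sigma) = λ³ - tr·λ² + c_1·λ - det, where tr = trace, c_1 = sum of the principal 2×2 minors, det = det(Sigma):
  tr = 7 + 5 + 8 = 20,
  c_1 = (7·5 - (0)²) + (7·8 - (0)²) + (5·8 - (-1)²) = 35 + 56 + 39 = 130,
  det = 7·(5·8 - (-1)²) - (0)·((0)·8 - (-1)·(0)) + (0)·((0)·(-1) - 5·(0)) = 7·(39) - (0)·(0) + (0)·(0) = 273.
  So p(λ) = λ³ - 20λ² + 130λ - 273.
Step 2 — look for an integer root (rational root theorem: any rational root is an integer divisor of 273). Testing λ = 7:
  p(7) = 343 - 980 + 910 - 273 = 0  ✓
  Dividing out (λ - 7): p(λ) = (λ - 7)(λ² - 13λ + 39).
Step 3 — remaining eigenvalues from the quadratic λ² - 13λ + 39 = 0:
  Δ = 13² - 4·39 = 169 - 156 = 13,  λ = (13 ± √13)/2 = (13 ± 3.6056)/2 ≈ 8.3028 or 4.6972.
  Sorted: λ_1 = 8.3028,  λ_2 = 7,  λ_3 = 4.6972  (check: sum = 20 = tr ✓).

Step 4 — unit eigenvector for λ_1 ≈ 8.3028: v spans the null space of (Sigma - λ_1 I), whose rows are
  r_1 = (-1.3028, 0, 0),  r_2 = (0, -3.3028, -1),  r_3 = (0, -1, -0.3028).
  v is orthogonal to every row, so take v ∝ r_1 × r_2 = ((0)·(-1) - (0)·(-3.3028), (0)·(0) - (-1.3028)·(-1), (-1.3028)·(-3.3028) - (0)·(0)) ≈ (0, -1.3028, 4.3028).
  Rescale (multiply by -1 so the first nonzero entry is positive): u = (0, 1.3028, -4.3028).
  ||u|| = √((0)² + (1.3028)² + (-4.3028)²) = √(20.2111) ≈ 4.4957,  v_1 = u/||u|| ≈ (0, 0.2898, -0.9571) (||v_1|| = 1).

λ_1 = 8.3028,  λ_2 = 7,  λ_3 = 4.6972;  v_1 ≈ (0, 0.2898, -0.9571)


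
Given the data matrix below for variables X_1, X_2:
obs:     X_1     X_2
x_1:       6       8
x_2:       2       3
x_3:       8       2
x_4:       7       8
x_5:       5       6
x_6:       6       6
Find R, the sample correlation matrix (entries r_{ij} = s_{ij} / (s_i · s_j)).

Step 1 — column means:
  mean(X_1) = (6 + 2 + 8 + 7 + 5 + 6) / 6 = 34/6 = 5.6667
  mean(X_2) = (8 + 3 + 2 + 8 + 6 + 6) / 6 = 33/6 = 5.5

Step 2 — sample variances and covariances s[i,j] = (1/(n-1)) · Σ_k (x_{k,i} - mean_i) · (x_{k,j} - mean_j), with n-1 = 5:
  s[X_1,X_1] = ((0.3333)·(0.3333) + (-3.6667)·(-3.6667) + (2.3333)·(2.3333) + (1.3333)·(1.3333) + (-0.6667)·(-0.6667) + (0.3333)·(0.3333)) / 5 = 21.3333/5 = 4.2667
  s[X_1,X_2] = ((0.3333)·(2.5) + (-3.6667)·(-2.5) + (2.3333)·(-3.5) + (1.3333)·(2.5) + (-0.6667)·(0.5) + (0.3333)·(0.5)) / 5 = 5/5 = 1
  s[X_2,X_2] = ((2.5)·(2.5) + (-2.5)·(-2.5) + (-3.5)·(-3.5) + (2.5)·(2.5) + (0.5)·(0.5) + (0.5)·(0.5)) / 5 = 31.5/5 = 6.3
  Sample standard deviations s_i = √(s[i,i]):
  s(X_1) = √(4.2667) = 2.0656
  s(X_2) = √(6.3) = 2.51

Step 3 — r_{ij} = s_{ij} / (s_i · s_j):
  r[X_1,X_1] = 1 (diagonal).
  r[X_1,X_2] = 1 / (2.0656 · 2.51) = 1 / 5.1846 = 0.1929
  r[X_2,X_2] = 1 (diagonal).

R is symmetric with unit diagonal. Assembling:

R = [[1, 0.1929],
 [0.1929, 1]]
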